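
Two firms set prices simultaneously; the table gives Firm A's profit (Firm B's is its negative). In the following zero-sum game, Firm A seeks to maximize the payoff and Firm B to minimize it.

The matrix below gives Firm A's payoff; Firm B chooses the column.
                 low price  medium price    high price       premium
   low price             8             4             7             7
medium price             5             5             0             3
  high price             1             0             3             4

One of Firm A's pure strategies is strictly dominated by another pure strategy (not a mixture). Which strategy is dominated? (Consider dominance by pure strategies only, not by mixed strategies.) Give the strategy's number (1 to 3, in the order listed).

3

Compare high price with low price: 8 > 1, 4 > 0, 7 > 3, 7 > 4.
So low price strictly dominates high price for Firm A; high price is strictly dominated.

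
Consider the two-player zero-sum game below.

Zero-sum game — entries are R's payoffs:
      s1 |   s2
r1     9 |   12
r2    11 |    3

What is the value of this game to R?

Row minima are 9 and 3, so R's maximin is 9; column maxima are 11 and 12, so C's minimax is 11. These differ, so the equilibrium is in mixed strategies.
Let R play r1 with probability p. C is indifferent when 9p + 11(1−p) = 12p + 3(1−p), giving p = 8/11.
Let C play s1 with probability q. R is indifferent when 9q + 12(1−q) = 11q + 3(1−q), giving q = 9/11.
The value is 9·(9/11) + (12)·(2/11) = 105/11.

105/11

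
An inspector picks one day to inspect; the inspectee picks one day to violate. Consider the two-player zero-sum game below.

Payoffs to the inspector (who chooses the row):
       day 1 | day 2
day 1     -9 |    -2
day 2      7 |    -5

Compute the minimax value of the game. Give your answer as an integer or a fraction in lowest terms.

Row minima are -9 and -5, so the inspector's maximin is -5; column maxima are 7 and -2, so the inspectee's minimax is -2. These differ, so the equilibrium is in mixed strategies.
Let the inspector play day 1 with probability p. The inspectee is indifferent when −9p + 7(1−p) = −2p − 5(1−p), giving p = 12/19.
Let the inspectee play day 1 with probability q. The inspector is indifferent when −9q − 2(1−q) = 7q − 5(1−q), giving q = 3/19.
The value is -9·(3/19) + (-2)·(16/19) = -59/19.

-59/19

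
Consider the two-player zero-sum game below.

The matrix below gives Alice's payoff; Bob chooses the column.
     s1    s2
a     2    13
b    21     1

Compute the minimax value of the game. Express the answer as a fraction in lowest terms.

Row minima are 2 and 1, so Alice's maximin is 2; column maxima are 21 and 13, so Bob's minimax is 13. These differ, so the equilibrium is in mixed strategies.
Let Alice play a with probability p. Bob is indifferent when 2p + 21(1−p) = 13p + (1−p), giving p = 20/31.
Let Bob play s1 with probability q. Alice is indifferent when 2q + 13(1−q) = 21q + (1−q), giving q = 12/31.
The value is 2·(12/31) + (13)·(19/31) = 271/31.

271/31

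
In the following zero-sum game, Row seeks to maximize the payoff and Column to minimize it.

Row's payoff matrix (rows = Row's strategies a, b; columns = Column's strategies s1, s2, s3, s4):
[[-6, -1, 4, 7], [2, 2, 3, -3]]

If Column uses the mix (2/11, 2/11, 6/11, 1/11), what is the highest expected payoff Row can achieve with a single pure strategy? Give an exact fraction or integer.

a: (-6)·(2/11) + (-1)·(2/11) + (4)·(6/11) + (7)·(1/11) = 17/11.
b: (2)·(2/11) + (2)·(2/11) + (3)·(6/11) + (-3)·(1/11) = 23/11.
The best pure response is b with expected payoff 23/11.

23/11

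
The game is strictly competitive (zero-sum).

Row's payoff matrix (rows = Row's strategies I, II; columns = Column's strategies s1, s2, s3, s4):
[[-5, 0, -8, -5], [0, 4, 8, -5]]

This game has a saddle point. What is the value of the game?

-5

Row minima: -8, -5 → Row's maximin is -5.
Column maxima: 0, 4, 8, -5 → Column's minimax is -5.
They coincide at (II, s4), so the value is -5.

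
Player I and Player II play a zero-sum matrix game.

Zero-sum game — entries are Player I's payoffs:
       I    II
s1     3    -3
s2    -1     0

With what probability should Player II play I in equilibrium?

Row minima are -3 and -1, so Player I's maximin is -1; column maxima are 3 and 0, so Player II's minimax is 0. These differ, so the equilibrium is in mixed strategies.
Let Player II play I with probability q. Player I is indifferent when 3q − 3(1−q) = −q, giving q = 3/7.

3/7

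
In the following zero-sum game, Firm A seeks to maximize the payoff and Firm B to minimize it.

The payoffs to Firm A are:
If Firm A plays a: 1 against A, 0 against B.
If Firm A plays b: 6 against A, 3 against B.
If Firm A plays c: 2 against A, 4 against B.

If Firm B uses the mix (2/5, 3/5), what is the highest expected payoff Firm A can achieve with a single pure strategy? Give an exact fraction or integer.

21/5

a: (1)·(2/5) + (0)·(3/5) = 2/5.
b: (6)·(2/5) + (3)·(3/5) = 21/5.
c: (2)·(2/5) + (4)·(3/5) = 16/5.
The best pure response is b with expected payoff 21/5.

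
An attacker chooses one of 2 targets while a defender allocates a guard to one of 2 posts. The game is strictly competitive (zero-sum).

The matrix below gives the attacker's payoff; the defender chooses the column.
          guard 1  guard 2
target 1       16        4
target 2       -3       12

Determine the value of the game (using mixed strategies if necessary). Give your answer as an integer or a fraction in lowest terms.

Row minima are 4 and -3, so the attacker's maximin is 4; column maxima are 16 and 12, so the defender's minimax is 12. These differ, so the equilibrium is in mixed strategies.
Let the attacker play target 1 with probability p. The defender is indifferent when 16p − 3(1−p) = 4p + 12(1−p), giving p = 5/9.
Let the defender play guard 1 with probability q. The attacker is indifferent when 16q + 4(1−q) = −3q + 12(1−q), giving q = 8/27.
The value is 16·(8/27) + (4)·(19/27) = 68/9.

68/9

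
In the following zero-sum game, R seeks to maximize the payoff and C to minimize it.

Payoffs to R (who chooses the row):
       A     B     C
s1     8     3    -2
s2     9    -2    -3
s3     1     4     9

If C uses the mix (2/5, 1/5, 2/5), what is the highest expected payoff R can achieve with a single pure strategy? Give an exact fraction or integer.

24/5

s1: (8)·(2/5) + (3)·(1/5) + (-2)·(2/5) = 3.
s2: (9)·(2/5) + (-2)·(1/5) + (-3)·(2/5) = 2.
s3: (1)·(2/5) + (4)·(1/5) + (9)·(2/5) = 24/5.
The best pure response is s3 with expected payoff 24/5.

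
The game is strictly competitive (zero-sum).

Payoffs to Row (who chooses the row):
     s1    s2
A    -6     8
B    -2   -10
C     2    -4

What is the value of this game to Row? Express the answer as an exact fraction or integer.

-2/5

Row B is strictly dominated by row C, so Row never plays it.
The remaining 2×2 game on (A, C) × (s1, s2) has no saddle point. Let Row play A with probability p; indifference gives −6p + 2(1−p) = 8p − 4(1−p), so p = 3/10.
Similarly Column's optimal q on s1 is 3/5, and the value is -6·(3/5) + (8)·(2/5) = -2/5.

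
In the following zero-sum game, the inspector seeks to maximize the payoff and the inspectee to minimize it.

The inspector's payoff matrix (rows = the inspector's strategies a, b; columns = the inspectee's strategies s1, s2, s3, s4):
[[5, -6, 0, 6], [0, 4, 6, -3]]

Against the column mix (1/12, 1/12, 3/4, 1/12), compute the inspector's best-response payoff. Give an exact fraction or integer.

55/12

a: (5)·(1/12) + (-6)·(1/12) + (0)·(3/4) + (6)·(1/12) = 5/12.
b: (0)·(1/12) + (4)·(1/12) + (6)·(3/4) + (-3)·(1/12) = 55/12.
The best pure response is b with expected payoff 55/12.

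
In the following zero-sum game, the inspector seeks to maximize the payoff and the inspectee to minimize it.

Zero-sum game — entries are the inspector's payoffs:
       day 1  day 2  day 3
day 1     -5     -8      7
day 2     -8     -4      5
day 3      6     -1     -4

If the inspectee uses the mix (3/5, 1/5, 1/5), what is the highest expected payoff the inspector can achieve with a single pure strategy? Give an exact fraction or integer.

13/5

day 1: (-5)·(3/5) + (-8)·(1/5) + (7)·(1/5) = -16/5.
day 2: (-8)·(3/5) + (-4)·(1/5) + (5)·(1/5) = -23/5.
day 3: (6)·(3/5) + (-1)·(1/5) + (-4)·(1/5) = 13/5.
The best pure response is day 3 with expected payoff 13/5.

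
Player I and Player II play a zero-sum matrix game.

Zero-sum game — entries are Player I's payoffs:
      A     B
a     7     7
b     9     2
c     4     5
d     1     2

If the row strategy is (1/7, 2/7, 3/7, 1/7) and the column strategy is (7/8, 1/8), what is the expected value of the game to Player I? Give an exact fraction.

Against (7/8, 1/8), each row's expected payoff is a: 7; b: 65/8; c: 33/8; d: 9/8.
Taking the (1/7, 2/7, 3/7, 1/7)-weighted average: (1/7)·(7) + (2/7)·(65/8) + (3/7)·(33/8) + (1/7)·(9/8) = 21/4.

21/4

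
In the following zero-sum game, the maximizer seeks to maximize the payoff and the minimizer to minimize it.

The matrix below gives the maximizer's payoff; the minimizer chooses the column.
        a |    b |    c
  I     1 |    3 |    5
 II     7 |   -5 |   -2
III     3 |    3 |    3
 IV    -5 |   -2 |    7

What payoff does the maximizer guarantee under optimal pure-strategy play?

3

Row minima: 1, -5, 3, -5 → the maximizer's maximin is 3.
Column maxima: 7, 3, 7 → the minimizer's minimax is 3.
They coincide at (III, b), so the value is 3.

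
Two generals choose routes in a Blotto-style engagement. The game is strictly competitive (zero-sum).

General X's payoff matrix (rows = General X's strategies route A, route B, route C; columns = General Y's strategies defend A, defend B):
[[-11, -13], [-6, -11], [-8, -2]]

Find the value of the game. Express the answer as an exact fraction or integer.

-76/11

Row route A is strictly dominated by row route B, so General X never plays it.
The remaining 2×2 game on (route B, route C) × (defend A, defend B) has no saddle point. Let General X play route B with probability p; indifference gives −6p − 8(1−p) = −11p − 2(1−p), so p = 6/11.
Similarly General Y's optimal q on defend A is 9/11, and the value is -6·(9/11) + (-11)·(2/11) = -76/11.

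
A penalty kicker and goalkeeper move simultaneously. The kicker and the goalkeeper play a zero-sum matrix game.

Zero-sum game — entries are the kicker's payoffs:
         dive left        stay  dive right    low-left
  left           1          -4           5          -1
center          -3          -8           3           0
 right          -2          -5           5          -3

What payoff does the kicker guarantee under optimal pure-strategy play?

-4

Row minima: -4, -8, -5 → the kicker's maximin is -4.
Column maxima: 1, -4, 5, 0 → the goalkeeper's minimax is -4.
They coincide at (left, stay), so the value is -4.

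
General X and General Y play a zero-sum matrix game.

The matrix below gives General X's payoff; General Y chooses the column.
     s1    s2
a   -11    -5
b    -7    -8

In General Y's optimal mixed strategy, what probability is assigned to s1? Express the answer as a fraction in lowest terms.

3/7

Row minima are -11 and -8, so General X's maximin is -8; column maxima are -7 and -5, so General Y's minimax is -7. These differ, so the equilibrium is in mixed strategies.
Let General Y play s1 with probability q. General X is indifferent when −11q − 5(1−q) = −7q − 8(1−q), giving q = 3/7.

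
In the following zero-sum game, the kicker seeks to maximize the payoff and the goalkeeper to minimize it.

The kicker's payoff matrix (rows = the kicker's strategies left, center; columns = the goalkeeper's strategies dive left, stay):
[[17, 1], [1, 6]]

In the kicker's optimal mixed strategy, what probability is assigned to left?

5/21

Row minima are 1 and 1, so the kicker's maximin is 1; column maxima are 17 and 6, so the goalkeeper's minimax is 6. These differ, so the equilibrium is in mixed strategies.
Let the kicker play left with probability p. The goalkeeper is indifferent when 17p + (1−p) = p + 6(1−p), giving p = 5/21.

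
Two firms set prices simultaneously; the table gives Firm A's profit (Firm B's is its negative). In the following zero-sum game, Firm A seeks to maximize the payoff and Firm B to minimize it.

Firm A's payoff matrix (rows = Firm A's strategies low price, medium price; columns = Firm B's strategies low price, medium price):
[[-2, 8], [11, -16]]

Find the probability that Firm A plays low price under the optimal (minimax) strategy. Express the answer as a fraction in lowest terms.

27/37

Row minima are -2 and -16, so Firm A's maximin is -2; column maxima are 11 and 8, so Firm B's minimax is 8. These differ, so the equilibrium is in mixed strategies.
Let Firm A play low price with probability p. Firm B is indifferent when −2p + 11(1−p) = 8p − 16(1−p), giving p = 27/37.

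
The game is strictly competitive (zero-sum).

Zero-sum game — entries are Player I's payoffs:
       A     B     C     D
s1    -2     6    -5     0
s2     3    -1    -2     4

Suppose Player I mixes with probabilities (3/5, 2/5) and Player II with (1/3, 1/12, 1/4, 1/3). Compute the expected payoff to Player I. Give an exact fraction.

-3/20

Against (1/3, 1/12, 1/4, 1/3), each row's expected payoff is s1: -17/12; s2: 7/4.
Taking the (3/5, 2/5)-weighted average: (3/5)·(-17/12) + (2/5)·(7/4) = -3/20.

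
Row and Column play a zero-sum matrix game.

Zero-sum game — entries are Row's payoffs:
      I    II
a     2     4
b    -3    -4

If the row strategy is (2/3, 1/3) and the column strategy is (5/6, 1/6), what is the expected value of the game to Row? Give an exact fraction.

Against (5/6, 1/6), each row's expected payoff is a: 7/3; b: -19/6.
Taking the (2/3, 1/3)-weighted average: (2/3)·(7/3) + (1/3)·(-19/6) = 1/2.

1/2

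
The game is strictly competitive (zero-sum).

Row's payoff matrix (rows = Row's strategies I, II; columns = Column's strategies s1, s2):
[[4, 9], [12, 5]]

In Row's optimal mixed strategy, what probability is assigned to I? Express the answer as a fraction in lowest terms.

Row minima are 4 and 5, so Row's maximin is 5; column maxima are 12 and 9, so Column's minimax is 9. These differ, so the equilibrium is in mixed strategies.
Let Row play I with probability p. Column is indifferent when 4p + 12(1−p) = 9p + 5(1−p), giving p = 7/12.

7/12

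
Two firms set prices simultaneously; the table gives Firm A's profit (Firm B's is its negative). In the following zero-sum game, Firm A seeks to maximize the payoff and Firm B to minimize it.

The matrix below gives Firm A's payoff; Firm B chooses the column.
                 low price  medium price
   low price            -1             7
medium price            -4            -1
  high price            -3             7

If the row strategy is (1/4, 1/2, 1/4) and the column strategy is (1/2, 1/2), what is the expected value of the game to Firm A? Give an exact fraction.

Against (1/2, 1/2), each row's expected payoff is low price: 3; medium price: -5/2; high price: 2.
Taking the (1/4, 1/2, 1/4)-weighted average: (1/4)·(3) + (1/2)·(-5/2) + (1/4)·(2) = 0.

0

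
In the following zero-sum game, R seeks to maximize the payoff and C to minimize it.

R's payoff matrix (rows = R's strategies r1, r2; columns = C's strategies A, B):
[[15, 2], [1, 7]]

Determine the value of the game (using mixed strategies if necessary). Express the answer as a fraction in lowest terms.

103/19

Row minima are 2 and 1, so R's maximin is 2; column maxima are 15 and 7, so C's minimax is 7. These differ, so the equilibrium is in mixed strategies.
Let R play r1 with probability p. C is indifferent when 15p + (1−p) = 2p + 7(1−p), giving p = 6/19.
Let C play A with probability q. R is indifferent when 15q + 2(1−q) = q + 7(1−q), giving q = 5/19.
The value is 15·(5/19) + (2)·(14/19) = 103/19.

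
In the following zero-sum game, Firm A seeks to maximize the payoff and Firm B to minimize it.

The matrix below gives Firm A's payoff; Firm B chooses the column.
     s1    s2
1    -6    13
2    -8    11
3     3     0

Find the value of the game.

Row 2 is strictly dominated by row 1, so Firm A never plays it.
The remaining 2×2 game on (1, 3) × (s1, s2) has no saddle point. Let Firm A play 1 with probability p; indifference gives −6p + 3(1−p) = 13p, so p = 3/22.
Similarly Firm B's optimal q on s1 is 13/22, and the value is -6·(13/22) + (13)·(9/22) = 39/22.

39/22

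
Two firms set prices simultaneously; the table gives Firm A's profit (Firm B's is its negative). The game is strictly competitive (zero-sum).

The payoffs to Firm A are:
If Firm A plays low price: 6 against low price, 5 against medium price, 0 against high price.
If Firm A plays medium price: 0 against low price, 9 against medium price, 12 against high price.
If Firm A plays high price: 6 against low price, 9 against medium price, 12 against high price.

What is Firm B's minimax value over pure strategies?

6

The worst case (largest entry) in each column is low price: 6, medium price: 9, high price: 12.
The best (smallest) of these is 6.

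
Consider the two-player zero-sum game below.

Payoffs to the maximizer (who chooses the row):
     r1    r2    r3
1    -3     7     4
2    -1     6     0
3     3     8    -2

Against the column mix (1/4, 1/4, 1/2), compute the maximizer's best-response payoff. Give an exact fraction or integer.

3

1: (-3)·(1/4) + (7)·(1/4) + (4)·(1/2) = 3.
2: (-1)·(1/4) + (6)·(1/4) + (0)·(1/2) = 5/4.
3: (3)·(1/4) + (8)·(1/4) + (-2)·(1/2) = 7/4.
The best pure response is 1 with expected payoff 3.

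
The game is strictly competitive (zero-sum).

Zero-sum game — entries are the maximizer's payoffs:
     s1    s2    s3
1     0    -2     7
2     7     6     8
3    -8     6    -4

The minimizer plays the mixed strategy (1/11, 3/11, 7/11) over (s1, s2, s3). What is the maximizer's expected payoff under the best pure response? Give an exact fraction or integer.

81/11

1: (0)·(1/11) + (-2)·(3/11) + (7)·(7/11) = 43/11.
2: (7)·(1/11) + (6)·(3/11) + (8)·(7/11) = 81/11.
3: (-8)·(1/11) + (6)·(3/11) + (-4)·(7/11) = -18/11.
The best pure response is 2 with expected payoff 81/11.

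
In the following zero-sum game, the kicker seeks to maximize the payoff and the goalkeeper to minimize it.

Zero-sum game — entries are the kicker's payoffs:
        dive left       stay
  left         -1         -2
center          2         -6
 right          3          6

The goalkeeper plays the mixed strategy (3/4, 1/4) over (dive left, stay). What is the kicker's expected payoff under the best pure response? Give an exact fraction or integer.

left: (-1)·(3/4) + (-2)·(1/4) = -5/4.
center: (2)·(3/4) + (-6)·(1/4) = 0.
right: (3)·(3/4) + (6)·(1/4) = 15/4.
The best pure response is right with expected payoff 15/4.

15/4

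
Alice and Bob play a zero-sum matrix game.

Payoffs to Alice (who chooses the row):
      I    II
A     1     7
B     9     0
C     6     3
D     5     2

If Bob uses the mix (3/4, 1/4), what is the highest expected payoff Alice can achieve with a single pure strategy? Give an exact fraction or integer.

A: (1)·(3/4) + (7)·(1/4) = 5/2.
B: (9)·(3/4) + (0)·(1/4) = 27/4.
C: (6)·(3/4) + (3)·(1/4) = 21/4.
D: (5)·(3/4) + (2)·(1/4) = 17/4.
The best pure response is B with expected payoff 27/4.

27/4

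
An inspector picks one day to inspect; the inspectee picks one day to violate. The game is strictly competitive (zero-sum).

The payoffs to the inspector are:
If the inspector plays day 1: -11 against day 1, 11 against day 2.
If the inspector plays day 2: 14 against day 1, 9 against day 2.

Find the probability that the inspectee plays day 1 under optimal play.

2/27

Row minima are -11 and 9, so the inspector's maximin is 9; column maxima are 14 and 11, so the inspectee's minimax is 11. These differ, so the equilibrium is in mixed strategies.
Let the inspectee play day 1 with probability q. The inspector is indifferent when −11q + 11(1−q) = 14q + 9(1−q), giving q = 2/27.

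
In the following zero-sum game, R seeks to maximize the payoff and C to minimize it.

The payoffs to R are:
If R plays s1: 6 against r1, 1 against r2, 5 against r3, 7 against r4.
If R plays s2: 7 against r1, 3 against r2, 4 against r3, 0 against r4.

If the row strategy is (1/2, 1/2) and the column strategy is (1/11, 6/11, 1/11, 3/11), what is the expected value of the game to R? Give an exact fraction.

67/22

Against (1/11, 6/11, 1/11, 3/11), each row's expected payoff is s1: 38/11; s2: 29/11.
Taking the (1/2, 1/2)-weighted average: (1/2)·(38/11) + (1/2)·(29/11) = 67/22.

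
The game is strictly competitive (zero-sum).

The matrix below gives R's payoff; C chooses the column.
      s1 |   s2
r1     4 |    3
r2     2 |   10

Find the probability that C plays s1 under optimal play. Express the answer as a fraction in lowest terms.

Row minima are 3 and 2, so R's maximin is 3; column maxima are 4 and 10, so C's minimax is 4. These differ, so the equilibrium is in mixed strategies.
Let C play s1 with probability q. R is indifferent when 4q + 3(1−q) = 2q + 10(1−q), giving q = 7/9.

7/9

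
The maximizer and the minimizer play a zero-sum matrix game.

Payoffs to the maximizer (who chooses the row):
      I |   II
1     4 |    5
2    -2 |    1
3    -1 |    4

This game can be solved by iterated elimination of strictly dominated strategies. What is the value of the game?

Column II is strictly dominated by I for the minimizer (4<5, -2<1, -1<4); eliminate II.
Row 2 is strictly dominated by row 1 (4>-2); eliminate 2.
Row 3 is strictly dominated by row 1 (4>-1); eliminate 3.
Only (1, I) remains, with payoff 4.

4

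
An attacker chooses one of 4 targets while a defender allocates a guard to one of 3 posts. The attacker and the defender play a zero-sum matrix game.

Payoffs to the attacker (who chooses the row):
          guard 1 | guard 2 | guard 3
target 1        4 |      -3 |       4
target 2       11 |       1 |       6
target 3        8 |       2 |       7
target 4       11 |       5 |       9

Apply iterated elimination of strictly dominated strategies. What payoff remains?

5

Row target 1 is strictly dominated by row target 2 (11>4, 1>-3, 6>4); eliminate target 1.
Column guard 3 is strictly dominated by guard 2 for the defender (1<6, 2<7, 5<9); eliminate guard 3.
Row target 3 is strictly dominated by row target 4 (11>8, 5>2); eliminate target 3.
Column guard 1 is strictly dominated by guard 2 for the defender (1<11, 5<11); eliminate guard 1.
Row target 2 is strictly dominated by row target 4 (5>1); eliminate target 2.
Only (target 4, guard 2) remains, with payoff 5.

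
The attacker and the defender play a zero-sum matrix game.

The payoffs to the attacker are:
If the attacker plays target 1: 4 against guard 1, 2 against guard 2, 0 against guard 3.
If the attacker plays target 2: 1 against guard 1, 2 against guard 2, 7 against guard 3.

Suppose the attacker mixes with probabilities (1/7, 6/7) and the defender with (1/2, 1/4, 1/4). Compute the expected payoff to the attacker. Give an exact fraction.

Against (1/2, 1/4, 1/4), each row's expected payoff is target 1: 5/2; target 2: 11/4.
Taking the (1/7, 6/7)-weighted average: (1/7)·(5/2) + (6/7)·(11/4) = 19/7.

19/7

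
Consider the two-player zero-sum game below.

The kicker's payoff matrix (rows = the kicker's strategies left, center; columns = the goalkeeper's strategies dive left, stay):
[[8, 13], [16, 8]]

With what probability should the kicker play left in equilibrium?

8/13

Row minima are 8 and 8, so the kicker's maximin is 8; column maxima are 16 and 13, so the goalkeeper's minimax is 13. These differ, so the equilibrium is in mixed strategies.
Let the kicker play left with probability p. The goalkeeper is indifferent when 8p + 16(1−p) = 13p + 8(1−p), giving p = 8/13.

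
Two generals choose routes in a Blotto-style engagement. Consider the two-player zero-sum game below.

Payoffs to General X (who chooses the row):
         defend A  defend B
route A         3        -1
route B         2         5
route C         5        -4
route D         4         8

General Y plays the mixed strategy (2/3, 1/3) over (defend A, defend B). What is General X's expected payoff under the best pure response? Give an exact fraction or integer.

route A: (3)·(2/3) + (-1)·(1/3) = 5/3.
route B: (2)·(2/3) + (5)·(1/3) = 3.
route C: (5)·(2/3) + (-4)·(1/3) = 2.
route D: (4)·(2/3) + (8)·(1/3) = 16/3.
The best pure response is route D with expected payoff 16/3.

16/3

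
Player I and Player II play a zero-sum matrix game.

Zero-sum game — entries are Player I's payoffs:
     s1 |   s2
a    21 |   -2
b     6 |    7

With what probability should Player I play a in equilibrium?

1/24

Row minima are -2 and 6, so Player I's maximin is 6; column maxima are 21 and 7, so Player II's minimax is 7. These differ, so the equilibrium is in mixed strategies.
Let Player I play a with probability p. Player II is indifferent when 21p + 6(1−p) = −2p + 7(1−p), giving p = 1/24.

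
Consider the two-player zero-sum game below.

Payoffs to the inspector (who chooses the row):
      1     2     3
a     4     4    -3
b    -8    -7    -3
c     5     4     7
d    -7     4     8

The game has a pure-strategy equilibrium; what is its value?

Row minima: -3, -8, 4, -7 → the inspector's maximin is 4.
Column maxima: 5, 4, 8 → the inspectee's minimax is 4.
They coincide at (c, 2), so the value is 4.

4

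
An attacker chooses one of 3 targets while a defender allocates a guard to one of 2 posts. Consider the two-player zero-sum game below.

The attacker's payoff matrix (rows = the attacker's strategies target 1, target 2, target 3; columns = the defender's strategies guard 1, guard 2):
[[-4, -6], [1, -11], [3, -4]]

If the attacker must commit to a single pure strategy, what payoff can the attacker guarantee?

-4

The worst-case payoff for each row is target 1: -6, target 2: -11, target 3: -4.
The best of these is -4.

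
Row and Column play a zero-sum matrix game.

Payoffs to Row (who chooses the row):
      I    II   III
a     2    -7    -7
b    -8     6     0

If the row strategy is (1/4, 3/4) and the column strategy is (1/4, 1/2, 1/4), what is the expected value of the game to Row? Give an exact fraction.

-7/16

Against (1/4, 1/2, 1/4), each row's expected payoff is a: -19/4; b: 1.
Taking the (1/4, 3/4)-weighted average: (1/4)·(-19/4) + (3/4)·(1) = -7/16.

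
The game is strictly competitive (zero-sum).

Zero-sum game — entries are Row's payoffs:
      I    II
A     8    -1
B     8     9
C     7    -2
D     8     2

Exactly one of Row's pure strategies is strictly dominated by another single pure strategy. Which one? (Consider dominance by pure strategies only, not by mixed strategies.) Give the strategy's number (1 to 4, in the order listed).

3

Compare C with A: 8 > 7, -1 > -2.
So A strictly dominates C for Row; C is strictly dominated.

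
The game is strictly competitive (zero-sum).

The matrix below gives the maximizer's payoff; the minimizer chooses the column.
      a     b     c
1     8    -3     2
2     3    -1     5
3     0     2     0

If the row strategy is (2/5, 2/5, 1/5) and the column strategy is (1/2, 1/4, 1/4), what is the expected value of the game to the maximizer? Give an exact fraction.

Against (1/2, 1/4, 1/4), each row's expected payoff is 1: 15/4; 2: 5/2; 3: 1/2.
Taking the (2/5, 2/5, 1/5)-weighted average: (2/5)·(15/4) + (2/5)·(5/2) + (1/5)·(1/2) = 13/5.

13/5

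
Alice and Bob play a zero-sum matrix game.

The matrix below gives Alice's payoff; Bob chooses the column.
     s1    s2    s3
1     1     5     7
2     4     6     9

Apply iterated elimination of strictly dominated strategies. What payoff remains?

4

Row 1 is strictly dominated by row 2 (4>1, 6>5, 9>7); eliminate 1.
Column s3 is strictly dominated by s1 for Bob (4<9); eliminate s3.
Column s2 is strictly dominated by s1 for Bob (4<6); eliminate s2.
Only (2, s1) remains, with payoff 4.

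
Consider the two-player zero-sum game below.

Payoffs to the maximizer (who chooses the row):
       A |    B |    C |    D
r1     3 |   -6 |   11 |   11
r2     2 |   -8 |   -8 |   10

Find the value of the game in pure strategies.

-6

Row minima: -6, -8 → the maximizer's maximin is -6.
Column maxima: 3, -6, 11, 11 → the minimizer's minimax is -6.
They coincide at (r1, B), so the value is -6.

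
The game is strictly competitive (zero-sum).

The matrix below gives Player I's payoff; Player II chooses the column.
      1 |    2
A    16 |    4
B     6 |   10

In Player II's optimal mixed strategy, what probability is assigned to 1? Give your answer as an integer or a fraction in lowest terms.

Row minima are 4 and 6, so Player I's maximin is 6; column maxima are 16 and 10, so Player II's minimax is 10. These differ, so the equilibrium is in mixed strategies.
Let Player II play 1 with probability q. Player I is indifferent when 16q + 4(1−q) = 6q + 10(1−q), giving q = 3/8.

3/8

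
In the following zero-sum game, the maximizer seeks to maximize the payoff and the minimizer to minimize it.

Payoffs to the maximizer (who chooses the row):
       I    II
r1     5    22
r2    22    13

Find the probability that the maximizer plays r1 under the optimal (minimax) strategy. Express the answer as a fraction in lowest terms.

9/26

Row minima are 5 and 13, so the maximizer's maximin is 13; column maxima are 22 and 22, so the minimizer's minimax is 22. These differ, so the equilibrium is in mixed strategies.
Let the maximizer play r1 with probability p. The minimizer is indifferent when 5p + 22(1−p) = 22p + 13(1−p), giving p = 9/26.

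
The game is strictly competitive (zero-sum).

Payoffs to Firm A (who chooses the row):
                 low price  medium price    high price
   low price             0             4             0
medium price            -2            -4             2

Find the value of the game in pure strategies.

0

Row minima: 0, -4 → Firm A's maximin is 0.
Column maxima: 0, 4, 2 → Firm B's minimax is 0.
They coincide at (low price, low price), so the value is 0.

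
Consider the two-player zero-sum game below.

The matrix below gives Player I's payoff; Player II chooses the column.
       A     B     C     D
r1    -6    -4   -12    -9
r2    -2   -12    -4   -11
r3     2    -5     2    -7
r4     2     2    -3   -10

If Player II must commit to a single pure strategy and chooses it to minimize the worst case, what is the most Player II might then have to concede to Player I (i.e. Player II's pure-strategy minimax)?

-7

The worst case (largest entry) in each column is A: 2, B: 2, C: 2, D: -7.
The best (smallest) of these is -7.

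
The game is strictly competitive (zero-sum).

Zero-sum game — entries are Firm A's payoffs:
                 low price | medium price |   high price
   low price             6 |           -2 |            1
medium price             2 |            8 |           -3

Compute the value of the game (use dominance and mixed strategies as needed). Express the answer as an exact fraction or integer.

1/7

Column low price is strictly dominated by high price for Firm B (it gives Firm A more in every row).
The remaining 2×2 game on (low price, medium price) × (medium price, high price) has no saddle point. Let Firm A play low price with probability p; indifference gives −2p + 8(1−p) = p − 3(1−p), so p = 11/14.
Similarly Firm B's optimal q on medium price is 2/7, and the value is -2·(2/7) + (1)·(5/7) = 1/7.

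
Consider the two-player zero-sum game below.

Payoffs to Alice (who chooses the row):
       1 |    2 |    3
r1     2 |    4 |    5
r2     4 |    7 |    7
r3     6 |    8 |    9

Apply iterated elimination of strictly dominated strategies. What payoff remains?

6

Column 3 is strictly dominated by 1 for Bob (2<5, 4<7, 6<9); eliminate 3.
Row r1 is strictly dominated by row r2 (4>2, 7>4); eliminate r1.
Row r2 is strictly dominated by row r3 (6>4, 8>7); eliminate r2.
Column 2 is strictly dominated by 1 for Bob (6<8); eliminate 2.
Only (r3, 1) remains, with payoff 6.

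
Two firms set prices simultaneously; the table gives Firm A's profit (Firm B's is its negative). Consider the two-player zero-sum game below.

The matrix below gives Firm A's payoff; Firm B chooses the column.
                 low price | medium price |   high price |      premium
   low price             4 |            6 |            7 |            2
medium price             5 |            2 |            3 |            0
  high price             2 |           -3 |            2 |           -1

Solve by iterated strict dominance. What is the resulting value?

2

Column high price is strictly dominated by medium price for Firm B (6<7, 2<3, -3<2); eliminate high price.
Row high price is strictly dominated by row low price (4>2, 6>-3, 2>-1); eliminate high price.
Column medium price is strictly dominated by premium for Firm B (2<6, 0<2); eliminate medium price.
Column low price is strictly dominated by premium for Firm B (2<4, 0<5); eliminate low price.
Row medium price is strictly dominated by row low price (2>0); eliminate medium price.
Only (low price, premium) remains, with payoff 2.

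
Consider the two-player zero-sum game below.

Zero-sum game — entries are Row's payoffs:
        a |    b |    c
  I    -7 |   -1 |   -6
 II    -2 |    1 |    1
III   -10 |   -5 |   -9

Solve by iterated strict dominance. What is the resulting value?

-2

Column b is strictly dominated by a for Column (-7<-1, -2<1, -10<-5); eliminate b.
Row III is strictly dominated by row I (-7>-10, -6>-9); eliminate III.
Row I is strictly dominated by row II (-2>-7, 1>-6); eliminate I.
Column c is strictly dominated by a for Column (-2<1); eliminate c.
Only (II, a) remains, with payoff -2.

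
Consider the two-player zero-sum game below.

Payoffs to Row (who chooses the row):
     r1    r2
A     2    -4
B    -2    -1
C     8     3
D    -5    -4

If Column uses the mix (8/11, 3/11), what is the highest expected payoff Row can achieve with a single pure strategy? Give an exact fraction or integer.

A: (2)·(8/11) + (-4)·(3/11) = 4/11.
B: (-2)·(8/11) + (-1)·(3/11) = -19/11.
C: (8)·(8/11) + (3)·(3/11) = 73/11.
D: (-5)·(8/11) + (-4)·(3/11) = -52/11.
The best pure response is C with expected payoff 73/11.

73/11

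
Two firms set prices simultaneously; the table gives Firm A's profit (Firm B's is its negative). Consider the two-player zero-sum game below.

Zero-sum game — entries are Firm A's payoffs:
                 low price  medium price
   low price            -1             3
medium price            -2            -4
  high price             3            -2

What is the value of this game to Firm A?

7/9

Row medium price is strictly dominated by row high price, so Firm A never plays it.
The remaining 2×2 game on (low price, high price) × (low price, medium price) has no saddle point. Let Firm A play low price with probability p; indifference gives −p + 3(1−p) = 3p − 2(1−p), so p = 5/9.
Similarly Firm B's optimal q on low price is 5/9, and the value is -1·(5/9) + (3)·(4/9) = 7/9.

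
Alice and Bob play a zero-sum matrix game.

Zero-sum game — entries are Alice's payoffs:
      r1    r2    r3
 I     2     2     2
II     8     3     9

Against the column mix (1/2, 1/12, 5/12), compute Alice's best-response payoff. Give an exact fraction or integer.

I: (2)·(1/2) + (2)·(1/12) + (2)·(5/12) = 2.
II: (8)·(1/2) + (3)·(1/12) + (9)·(5/12) = 8.
The best pure response is II with expected payoff 8.

8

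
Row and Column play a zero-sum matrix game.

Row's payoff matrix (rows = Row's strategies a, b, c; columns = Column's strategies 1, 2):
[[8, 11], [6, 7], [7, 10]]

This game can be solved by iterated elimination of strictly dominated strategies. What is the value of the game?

8

Row c is strictly dominated by row a (8>7, 11>10); eliminate c.
Row b is strictly dominated by row a (8>6, 11>7); eliminate b.
Column 2 is strictly dominated by 1 for Column (8<11); eliminate 2.
Only (a, 1) remains, with payoff 8.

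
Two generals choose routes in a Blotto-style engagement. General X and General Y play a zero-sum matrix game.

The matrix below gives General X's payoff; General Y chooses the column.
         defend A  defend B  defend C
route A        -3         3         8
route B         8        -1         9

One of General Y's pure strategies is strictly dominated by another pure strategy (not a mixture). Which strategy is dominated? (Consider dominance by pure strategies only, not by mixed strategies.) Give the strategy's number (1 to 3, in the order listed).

3

General Y prefers columns that give General X less. Compare defend C with defend A: -3 < 8, 8 < 9.
So defend A strictly dominates defend C for General Y; defend C is strictly dominated.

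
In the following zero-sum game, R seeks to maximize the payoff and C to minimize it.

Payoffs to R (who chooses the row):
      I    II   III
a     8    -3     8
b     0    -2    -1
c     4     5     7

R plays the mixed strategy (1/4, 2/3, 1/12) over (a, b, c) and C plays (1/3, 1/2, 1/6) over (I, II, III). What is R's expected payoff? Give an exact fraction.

19/72

Against (1/3, 1/2, 1/6), each row's expected payoff is a: 5/2; b: -7/6; c: 5.
Taking the (1/4, 2/3, 1/12)-weighted average: (1/4)·(5/2) + (2/3)·(-7/6) + (1/12)·(5) = 19/72.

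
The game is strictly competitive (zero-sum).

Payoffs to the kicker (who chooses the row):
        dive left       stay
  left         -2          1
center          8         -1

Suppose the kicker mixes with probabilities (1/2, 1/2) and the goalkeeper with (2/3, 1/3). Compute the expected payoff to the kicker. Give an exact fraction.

2

Against (2/3, 1/3), each row's expected payoff is left: -1; center: 5.
Taking the (1/2, 1/2)-weighted average: (1/2)·(-1) + (1/2)·(5) = 2.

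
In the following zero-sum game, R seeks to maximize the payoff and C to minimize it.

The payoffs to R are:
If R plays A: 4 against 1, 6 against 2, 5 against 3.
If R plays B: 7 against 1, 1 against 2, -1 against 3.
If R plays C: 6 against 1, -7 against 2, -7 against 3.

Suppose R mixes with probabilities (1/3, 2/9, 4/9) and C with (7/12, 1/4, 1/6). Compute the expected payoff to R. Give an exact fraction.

74/27

Against (7/12, 1/4, 1/6), each row's expected payoff is A: 14/3; B: 25/6; C: 7/12.
Taking the (1/3, 2/9, 4/9)-weighted average: (1/3)·(14/3) + (2/9)·(25/6) + (4/9)·(7/12) = 74/27.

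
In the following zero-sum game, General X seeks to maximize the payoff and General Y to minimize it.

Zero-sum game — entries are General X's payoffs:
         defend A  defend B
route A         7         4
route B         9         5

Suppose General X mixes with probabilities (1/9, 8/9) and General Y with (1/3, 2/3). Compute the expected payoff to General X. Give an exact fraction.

Against (1/3, 2/3), each row's expected payoff is route A: 5; route B: 19/3.
Taking the (1/9, 8/9)-weighted average: (1/9)·(5) + (8/9)·(19/3) = 167/27.

167/27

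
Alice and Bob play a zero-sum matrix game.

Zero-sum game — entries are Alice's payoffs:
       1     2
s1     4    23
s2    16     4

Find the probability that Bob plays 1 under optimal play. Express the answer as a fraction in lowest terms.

Row minima are 4 and 4, so Alice's maximin is 4; column maxima are 16 and 23, so Bob's minimax is 16. These differ, so the equilibrium is in mixed strategies.
Let Bob play 1 with probability q. Alice is indifferent when 4q + 23(1−q) = 16q + 4(1−q), giving q = 19/31.

19/31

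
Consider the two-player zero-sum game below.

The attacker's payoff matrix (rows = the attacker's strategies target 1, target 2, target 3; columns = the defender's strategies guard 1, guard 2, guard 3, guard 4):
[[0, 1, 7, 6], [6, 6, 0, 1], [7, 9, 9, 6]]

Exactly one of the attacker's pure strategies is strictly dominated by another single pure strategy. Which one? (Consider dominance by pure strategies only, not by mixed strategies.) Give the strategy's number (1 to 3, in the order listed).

2

Compare target 2 with target 3: 7 > 6, 9 > 6, 9 > 0, 6 > 1.
So target 3 strictly dominates target 2 for the attacker; target 2 is strictly dominated.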